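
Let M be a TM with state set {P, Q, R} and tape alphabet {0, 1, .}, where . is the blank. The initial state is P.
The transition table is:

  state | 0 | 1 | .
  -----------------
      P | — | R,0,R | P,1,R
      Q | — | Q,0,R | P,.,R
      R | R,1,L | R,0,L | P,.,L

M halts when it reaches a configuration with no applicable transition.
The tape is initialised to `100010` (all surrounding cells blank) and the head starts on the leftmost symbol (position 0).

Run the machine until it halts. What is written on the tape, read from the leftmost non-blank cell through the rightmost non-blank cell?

1100100010

state=P head=0 tape=....[1]00010   (P,1)→(R,0,R)
state=R head=1 tape=....0[0]0010   (R,0)→(R,1,L)
state=R head=0 tape=....[0]10010   (R,0)→(R,1,L)
state=R head=-1 tape=...[.]110010   (R,.)→(P,.,L)
state=P head=-2 tape=..[.].110010   (P,.)→(P,1,R)
state=P head=-1 tape=..1[.]110010   (P,.)→(P,1,R)
state=P head=0 tape=..11[1]10010   (P,1)→(R,0,R)
state=R head=1 tape=..110[1]0010   (R,1)→(R,0,L)
state=R head=0 tape=..11[0]00010   (R,0)→(R,1,L)
state=R head=-1 tape=..1[1]100010   (R,1)→(R,0,L)
state=R head=-2 tape=..[1]0100010   (R,1)→(R,0,L)
state=R head=-3 tape=.[.]00100010   (R,.)→(P,.,L)
state=P head=-4 tape=[.].00100010   (P,.)→(P,1,R)
state=P head=-3 tape=1[.]00100010   (P,.)→(P,1,R)
state=P head=-2 tape=11[0]0100010
The non-blank tape span at halt is 1100100010.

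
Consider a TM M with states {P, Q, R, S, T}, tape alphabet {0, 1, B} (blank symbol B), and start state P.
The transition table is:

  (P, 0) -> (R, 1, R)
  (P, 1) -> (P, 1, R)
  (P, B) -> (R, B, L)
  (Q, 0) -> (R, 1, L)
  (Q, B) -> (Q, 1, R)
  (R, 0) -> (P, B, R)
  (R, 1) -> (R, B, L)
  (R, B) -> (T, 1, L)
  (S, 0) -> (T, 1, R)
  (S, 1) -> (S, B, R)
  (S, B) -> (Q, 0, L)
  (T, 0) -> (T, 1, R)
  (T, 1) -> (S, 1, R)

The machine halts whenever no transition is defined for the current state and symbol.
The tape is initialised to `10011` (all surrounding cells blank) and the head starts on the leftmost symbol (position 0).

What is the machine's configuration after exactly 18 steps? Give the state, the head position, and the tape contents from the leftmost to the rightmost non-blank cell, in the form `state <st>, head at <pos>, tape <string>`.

state T, head at -2, tape 1BBB1

P | BB[1]0011B   read 1 → write 1, move R, go to P
P | BB1[0]011B   read 0 → write 1, move R, go to R
R | BB11[0]11B   read 0 → write B, move R, go to P
P | BB11B[1]1B   read 1 → write 1, move R, go to P
P | BB11B1[1]B   read 1 → write 1, move R, go to P
P | BB11B11[B]   read B → write B, move L, go to R
R | BB11B1[1]B   read 1 → write B, move L, go to R
R | BB11B[1]BB   read 1 → write B, move L, go to R
R | BB11[B]BBB   read B → write 1, move L, go to T
T | BB1[1]1BBB   read 1 → write 1, move R, go to S
S | BB11[1]BBB   read 1 → write B, move R, go to S
S | BB11B[B]BB   read B → write 0, move L, go to Q
Q | BB11[B]0BB   read B → write 1, move R, go to Q
Q | BB111[0]BB   read 0 → write 1, move L, go to R
R | BB11[1]1BB   read 1 → write B, move L, go to R
R | BB1[1]B1BB   read 1 → write B, move L, go to R
R | BB[1]BB1BB   read 1 → write B, move L, go to R
R | B[B]BBB1BB   read B → write 1, move L, go to T
T | [B]1BBB1BB
After 18 steps: state T, head at -2, tape 1BBB1.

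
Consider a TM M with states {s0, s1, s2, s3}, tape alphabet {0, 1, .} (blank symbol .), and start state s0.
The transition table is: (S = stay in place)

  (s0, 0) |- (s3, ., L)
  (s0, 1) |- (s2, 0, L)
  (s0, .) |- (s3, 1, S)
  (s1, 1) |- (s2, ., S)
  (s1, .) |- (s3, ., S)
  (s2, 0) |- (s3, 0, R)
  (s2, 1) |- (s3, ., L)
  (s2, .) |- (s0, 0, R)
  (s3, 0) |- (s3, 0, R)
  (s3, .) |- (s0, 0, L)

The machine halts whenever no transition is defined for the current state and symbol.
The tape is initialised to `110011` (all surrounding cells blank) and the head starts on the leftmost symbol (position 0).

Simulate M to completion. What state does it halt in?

s3

state=s0 head=0 tape=...[1]10011   (s0,1)→(s2,0,L)
state=s2 head=-1 tape=..[.]010011   (s2,.)→(s0,0,R)
state=s0 head=0 tape=..0[0]10011   (s0,0)→(s3,.,L)
state=s3 head=-1 tape=..[0].10011   (s3,0)→(s3,0,R)
state=s3 head=0 tape=..0[.]10011   (s3,.)→(s0,0,L)
state=s0 head=-1 tape=..[0]010011   (s0,0)→(s3,.,L)
state=s3 head=-2 tape=.[.].010011   (s3,.)→(s0,0,L)
state=s0 head=-3 tape=[.]0.010011   (s0,.)→(s3,1,S)
state=s3 head=-3 tape=[1]0.010011
No transition is defined for (s3, 1); M halts in state s3.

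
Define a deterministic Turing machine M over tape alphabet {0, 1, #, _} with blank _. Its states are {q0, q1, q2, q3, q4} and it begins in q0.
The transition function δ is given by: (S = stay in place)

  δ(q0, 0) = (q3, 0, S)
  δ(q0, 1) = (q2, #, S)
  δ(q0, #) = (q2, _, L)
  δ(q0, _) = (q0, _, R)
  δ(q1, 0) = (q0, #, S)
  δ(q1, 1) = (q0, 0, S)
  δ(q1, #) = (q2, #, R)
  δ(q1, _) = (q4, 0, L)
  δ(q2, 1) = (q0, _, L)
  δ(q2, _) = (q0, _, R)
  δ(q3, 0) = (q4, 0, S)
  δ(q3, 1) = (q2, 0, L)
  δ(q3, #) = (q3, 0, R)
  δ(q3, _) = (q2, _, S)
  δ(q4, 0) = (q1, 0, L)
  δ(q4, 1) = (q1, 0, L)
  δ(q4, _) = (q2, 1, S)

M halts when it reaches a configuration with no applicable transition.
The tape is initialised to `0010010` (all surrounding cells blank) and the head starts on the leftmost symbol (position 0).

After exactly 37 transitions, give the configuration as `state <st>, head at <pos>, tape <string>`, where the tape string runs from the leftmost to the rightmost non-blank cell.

q0 | ______[0]010010   read 0 → write 0, move S, go to q3
q3 | ______[0]010010   read 0 → write 0, move S, go to q4
q4 | ______[0]010010   read 0 → write 0, move L, go to q1
q1 | _____[_]0010010   read _ → write 0, move L, go to q4
q4 | ____[_]00010010   read _ → write 1, move S, go to q2
q2 | ____[1]00010010   read 1 → write _, move L, go to q0
q0 | ___[_]_00010010   read _ → write _, move R, go to q0
q0 | ____[_]00010010   read _ → write _, move R, go to q0
q0 | _____[0]0010010   read 0 → write 0, move S, go to q3
q3 | _____[0]0010010   read 0 → write 0, move S, go to q4
q4 | _____[0]0010010   read 0 → write 0, move L, go to q1
q1 | ____[_]00010010   read _ → write 0, move L, go to q4
q4 | ___[_]000010010   read _ → write 1, move S, go to q2
q2 | ___[1]000010010   read 1 → write _, move L, go to q0
q0 | __[_]_000010010   read _ → write _, move R, go to q0
q0 | ___[_]000010010   read _ → write _, move R, go to q0
q0 | ____[0]00010010   read 0 → write 0, move S, go to q3
q3 | ____[0]00010010   read 0 → write 0, move S, go to q4
q4 | ____[0]00010010   read 0 → write 0, move L, go to q1
q1 | ___[_]000010010   read _ → write 0, move L, go to q4
q4 | __[_]0000010010   read _ → write 1, move S, go to q2
q2 | __[1]0000010010   read 1 → write _, move L, go to q0
q0 | _[_]_0000010010   read _ → write _, move R, go to q0
q0 | __[_]0000010010   read _ → write _, move R, go to q0
q0 | ___[0]000010010   read 0 → write 0, move S, go to q3
q3 | ___[0]000010010   read 0 → write 0, move S, go to q4
q4 | ___[0]000010010   read 0 → write 0, move L, go to q1
q1 | __[_]0000010010   read _ → write 0, move L, go to q4
q4 | _[_]00000010010   read _ → write 1, move S, go to q2
q2 | _[1]00000010010   read 1 → write _, move L, go to q0
q0 | [_]_00000010010   read _ → write _, move R, go to q0
q0 | _[_]00000010010   read _ → write _, move R, go to q0
q0 | __[0]0000010010   read 0 → write 0, move S, go to q3
q3 | __[0]0000010010   read 0 → write 0, move S, go to q4
q4 | __[0]0000010010   read 0 → write 0, move L, go to q1
q1 | _[_]00000010010   read _ → write 0, move L, go to q4
q4 | [_]000000010010   read _ → write 1, move S, go to q2
q2 | [1]000000010010
After 37 steps: state q2, head at -6, tape 1000000010010.

state q2, head at -6, tape 1000000010010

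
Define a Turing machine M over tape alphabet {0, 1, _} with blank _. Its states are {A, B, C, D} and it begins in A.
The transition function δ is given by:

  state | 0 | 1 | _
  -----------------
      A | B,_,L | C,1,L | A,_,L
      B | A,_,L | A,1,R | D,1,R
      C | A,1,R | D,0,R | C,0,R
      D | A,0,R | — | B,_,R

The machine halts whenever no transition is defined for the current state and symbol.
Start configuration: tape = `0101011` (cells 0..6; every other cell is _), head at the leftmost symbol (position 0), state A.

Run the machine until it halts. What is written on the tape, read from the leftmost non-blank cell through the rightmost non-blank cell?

10000_01

A | _[0]101011   read 0 → write _, move L, go to B
B | [_]_101011   read _ → write 1, move R, go to D
D | 1[_]101011   read _ → write _, move R, go to B
B | 1_[1]01011   read 1 → write 1, move R, go to A
A | 1_1[0]1011   read 0 → write _, move L, go to B
B | 1_[1]_1011   read 1 → write 1, move R, go to A
A | 1_1[_]1011   read _ → write _, move L, go to A
A | 1_[1]_1011   read 1 → write 1, move L, go to C
C | 1[_]1_1011   read _ → write 0, move R, go to C
C | 10[1]_1011   read 1 → write 0, move R, go to D
D | 100[_]1011   read _ → write _, move R, go to B
B | 100_[1]011   read 1 → write 1, move R, go to A
A | 100_1[0]11   read 0 → write _, move L, go to B
B | 100_[1]_11   read 1 → write 1, move R, go to A
A | 100_1[_]11   read _ → write _, move L, go to A
A | 100_[1]_11   read 1 → write 1, move L, go to C
C | 100[_]1_11   read _ → write 0, move R, go to C
C | 1000[1]_11   read 1 → write 0, move R, go to D
D | 10000[_]11   read _ → write _, move R, go to B
B | 10000_[1]1   read 1 → write 1, move R, go to A
A | 10000_1[1]   read 1 → write 1, move L, go to C
C | 10000_[1]1   read 1 → write 0, move R, go to D
D | 10000_0[1]
The non-blank tape span at halt is 10000_01.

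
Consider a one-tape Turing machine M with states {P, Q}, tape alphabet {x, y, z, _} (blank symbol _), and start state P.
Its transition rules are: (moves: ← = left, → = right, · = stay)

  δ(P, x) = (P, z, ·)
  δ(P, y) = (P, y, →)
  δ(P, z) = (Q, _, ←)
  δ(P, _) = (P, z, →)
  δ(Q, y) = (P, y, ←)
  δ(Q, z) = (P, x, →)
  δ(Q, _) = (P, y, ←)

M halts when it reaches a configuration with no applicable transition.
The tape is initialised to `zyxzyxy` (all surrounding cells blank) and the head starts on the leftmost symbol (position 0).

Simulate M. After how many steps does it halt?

state=P head=0 tape=____[z]yxzyxy   (P,z)→(Q,_,←)
state=Q head=-1 tape=___[_]_yxzyxy   (Q,_)→(P,y,←)
state=P head=-2 tape=__[_]y_yxzyxy   (P,_)→(P,z,→)
state=P head=-1 tape=__z[y]_yxzyxy   (P,y)→(P,y,→)
state=P head=0 tape=__zy[_]yxzyxy   (P,_)→(P,z,→)
state=P head=1 tape=__zyz[y]xzyxy   (P,y)→(P,y,→)
state=P head=2 tape=__zyzy[x]zyxy   (P,x)→(P,z,·)
state=P head=2 tape=__zyzy[z]zyxy   (P,z)→(Q,_,←)
state=Q head=1 tape=__zyz[y]_zyxy   (Q,y)→(P,y,←)
state=P head=0 tape=__zy[z]y_zyxy   (P,z)→(Q,_,←)
state=Q head=-1 tape=__z[y]_y_zyxy   (Q,y)→(P,y,←)
state=P head=-2 tape=__[z]y_y_zyxy   (P,z)→(Q,_,←)
state=Q head=-3 tape=_[_]_y_y_zyxy   (Q,_)→(P,y,←)
state=P head=-4 tape=[_]y_y_y_zyxy   (P,_)→(P,z,→)
state=P head=-3 tape=z[y]_y_y_zyxy   (P,y)→(P,y,→)
state=P head=-2 tape=zy[_]y_y_zyxy   (P,_)→(P,z,→)
state=P head=-1 tape=zyz[y]_y_zyxy   (P,y)→(P,y,→)
state=P head=0 tape=zyzy[_]y_zyxy   (P,_)→(P,z,→)
state=P head=1 tape=zyzyz[y]_zyxy   (P,y)→(P,y,→)
state=P head=2 tape=zyzyzy[_]zyxy   (P,_)→(P,z,→)
state=P head=3 tape=zyzyzyz[z]yxy   (P,z)→(Q,_,←)
state=Q head=2 tape=zyzyzy[z]_yxy   (Q,z)→(P,x,→)
state=P head=3 tape=zyzyzyx[_]yxy   (P,_)→(P,z,→)
state=P head=4 tape=zyzyzyxz[y]xy   (P,y)→(P,y,→)
state=P head=5 tape=zyzyzyxzy[x]y   (P,x)→(P,z,·)
state=P head=5 tape=zyzyzyxzy[z]y   (P,z)→(Q,_,←)
state=Q head=4 tape=zyzyzyxz[y]_y   (Q,y)→(P,y,←)
state=P head=3 tape=zyzyzyx[z]y_y   (P,z)→(Q,_,←)
state=Q head=2 tape=zyzyzy[x]_y_y
M halts after 28 transitions.

28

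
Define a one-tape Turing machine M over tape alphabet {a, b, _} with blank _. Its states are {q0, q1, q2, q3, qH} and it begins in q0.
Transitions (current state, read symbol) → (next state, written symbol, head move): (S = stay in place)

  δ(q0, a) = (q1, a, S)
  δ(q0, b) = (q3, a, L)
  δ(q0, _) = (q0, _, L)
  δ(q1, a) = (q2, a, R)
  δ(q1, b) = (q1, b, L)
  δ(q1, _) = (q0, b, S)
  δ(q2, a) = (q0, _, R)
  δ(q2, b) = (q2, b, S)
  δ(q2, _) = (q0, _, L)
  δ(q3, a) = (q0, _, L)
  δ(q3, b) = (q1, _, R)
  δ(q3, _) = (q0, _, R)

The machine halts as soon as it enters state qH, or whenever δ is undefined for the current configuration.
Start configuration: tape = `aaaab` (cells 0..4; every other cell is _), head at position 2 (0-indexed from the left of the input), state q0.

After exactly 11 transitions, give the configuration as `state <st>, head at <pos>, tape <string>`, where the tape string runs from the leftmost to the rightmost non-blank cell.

q0 | aa[a]ab_   read a → write a, move S, go to q1
q1 | aa[a]ab_   read a → write a, move R, go to q2
q2 | aaa[a]b_   read a → write _, move R, go to q0
q0 | aaa_[b]_   read b → write a, move L, go to q3
q3 | aaa[_]a_   read _ → write _, move R, go to q0
q0 | aaa_[a]_   read a → write a, move S, go to q1
q1 | aaa_[a]_   read a → write a, move R, go to q2
q2 | aaa_a[_]   read _ → write _, move L, go to q0
q0 | aaa_[a]_   read a → write a, move S, go to q1
q1 | aaa_[a]_   read a → write a, move R, go to q2
q2 | aaa_a[_]   read _ → write _, move L, go to q0
q0 | aaa_[a]_
After 11 steps: state q0, head at 4, tape aaa_a.

state q0, head at 4, tape aaa_a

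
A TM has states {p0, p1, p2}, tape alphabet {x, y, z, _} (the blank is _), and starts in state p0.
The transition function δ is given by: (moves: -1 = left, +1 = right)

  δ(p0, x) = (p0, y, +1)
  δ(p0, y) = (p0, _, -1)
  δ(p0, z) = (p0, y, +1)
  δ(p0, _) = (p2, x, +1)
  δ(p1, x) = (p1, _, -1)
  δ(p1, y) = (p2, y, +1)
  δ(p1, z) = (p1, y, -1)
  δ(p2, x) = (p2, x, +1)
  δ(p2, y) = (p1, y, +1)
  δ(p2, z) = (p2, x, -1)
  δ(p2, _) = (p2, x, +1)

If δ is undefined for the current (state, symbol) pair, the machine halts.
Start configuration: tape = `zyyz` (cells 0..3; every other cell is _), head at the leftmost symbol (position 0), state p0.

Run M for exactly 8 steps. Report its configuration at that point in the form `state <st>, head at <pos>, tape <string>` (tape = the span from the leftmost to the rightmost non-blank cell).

p0 | _[z]yyz   read z → write y, move +1, go to p0
p0 | _y[y]yz   read y → write _, move -1, go to p0
p0 | _[y]_yz   read y → write _, move -1, go to p0
p0 | [_]__yz   read _ → write x, move +1, go to p2
p2 | x[_]_yz   read _ → write x, move +1, go to p2
p2 | xx[_]yz   read _ → write x, move +1, go to p2
p2 | xxx[y]z   read y → write y, move +1, go to p1
p1 | xxxy[z]   read z → write y, move -1, go to p1
p1 | xxx[y]y
After 8 steps: state p1, head at 2, tape xxxyy.

state p1, head at 2, tape xxxyy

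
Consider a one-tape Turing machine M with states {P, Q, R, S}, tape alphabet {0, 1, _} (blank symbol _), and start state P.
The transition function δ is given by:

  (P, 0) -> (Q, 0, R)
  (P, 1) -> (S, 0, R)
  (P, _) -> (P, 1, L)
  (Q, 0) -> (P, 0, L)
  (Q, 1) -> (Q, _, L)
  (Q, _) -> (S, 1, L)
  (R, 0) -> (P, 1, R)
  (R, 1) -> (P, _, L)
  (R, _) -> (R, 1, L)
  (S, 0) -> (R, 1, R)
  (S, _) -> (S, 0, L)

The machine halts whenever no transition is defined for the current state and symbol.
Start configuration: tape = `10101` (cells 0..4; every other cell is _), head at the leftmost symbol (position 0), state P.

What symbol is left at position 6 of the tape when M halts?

P | [1]0101__   read 1 → write 0, move R, go to S
S | 0[0]101__   read 0 → write 1, move R, go to R
R | 01[1]01__   read 1 → write _, move L, go to P
P | 0[1]_01__   read 1 → write 0, move R, go to S
S | 00[_]01__   read _ → write 0, move L, go to S
S | 0[0]001__   read 0 → write 1, move R, go to R
R | 01[0]01__   read 0 → write 1, move R, go to P
P | 011[0]1__   read 0 → write 0, move R, go to Q
Q | 0110[1]__   read 1 → write _, move L, go to Q
Q | 011[0]___   read 0 → write 0, move L, go to P
P | 01[1]0___   read 1 → write 0, move R, go to S
S | 010[0]___   read 0 → write 1, move R, go to R
R | 0101[_]__   read _ → write 1, move L, go to R
R | 010[1]1__   read 1 → write _, move L, go to P
P | 01[0]_1__   read 0 → write 0, move R, go to Q
Q | 010[_]1__   read _ → write 1, move L, go to S
S | 01[0]11__   read 0 → write 1, move R, go to R
R | 011[1]1__   read 1 → write _, move L, go to P
P | 01[1]_1__   read 1 → write 0, move R, go to S
S | 010[_]1__   read _ → write 0, move L, go to S
S | 01[0]01__   read 0 → write 1, move R, go to R
R | 011[0]1__   read 0 → write 1, move R, go to P
P | 0111[1]__   read 1 → write 0, move R, go to S
S | 01110[_]_   read _ → write 0, move L, go to S
S | 0111[0]0_   read 0 → write 1, move R, go to R
R | 01111[0]_   read 0 → write 1, move R, go to P
P | 011111[_]   read _ → write 1, move L, go to P
P | 01111[1]1   read 1 → write 0, move R, go to S
S | 011110[1]
Cell 6 holds 1 when M halts.

1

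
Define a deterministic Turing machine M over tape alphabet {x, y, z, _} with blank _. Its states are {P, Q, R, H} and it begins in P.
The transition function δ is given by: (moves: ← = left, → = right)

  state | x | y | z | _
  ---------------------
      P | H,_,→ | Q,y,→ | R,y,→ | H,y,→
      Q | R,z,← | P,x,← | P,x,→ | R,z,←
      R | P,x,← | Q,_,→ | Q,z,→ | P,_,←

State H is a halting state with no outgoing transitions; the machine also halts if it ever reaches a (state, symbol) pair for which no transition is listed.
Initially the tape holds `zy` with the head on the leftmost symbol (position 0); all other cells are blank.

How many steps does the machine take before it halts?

15

state=P head=0 tape=[z]y____   (P,z)→(R,y,→)
state=R head=1 tape=y[y]____   (R,y)→(Q,_,→)
state=Q head=2 tape=y_[_]___   (Q,_)→(R,z,←)
state=R head=1 tape=y[_]z___   (R,_)→(P,_,←)
state=P head=0 tape=[y]_z___   (P,y)→(Q,y,→)
state=Q head=1 tape=y[_]z___   (Q,_)→(R,z,←)
state=R head=0 tape=[y]zz___   (R,y)→(Q,_,→)
state=Q head=1 tape=_[z]z___   (Q,z)→(P,x,→)
state=P head=2 tape=_x[z]___   (P,z)→(R,y,→)
state=R head=3 tape=_xy[_]__   (R,_)→(P,_,←)
state=P head=2 tape=_x[y]___   (P,y)→(Q,y,→)
state=Q head=3 tape=_xy[_]__   (Q,_)→(R,z,←)
state=R head=2 tape=_x[y]z__   (R,y)→(Q,_,→)
state=Q head=3 tape=_x_[z]__   (Q,z)→(P,x,→)
state=P head=4 tape=_x_x[_]_   (P,_)→(H,y,→)
state=H head=5 tape=_x_xy[_]
M halts after 15 transitions.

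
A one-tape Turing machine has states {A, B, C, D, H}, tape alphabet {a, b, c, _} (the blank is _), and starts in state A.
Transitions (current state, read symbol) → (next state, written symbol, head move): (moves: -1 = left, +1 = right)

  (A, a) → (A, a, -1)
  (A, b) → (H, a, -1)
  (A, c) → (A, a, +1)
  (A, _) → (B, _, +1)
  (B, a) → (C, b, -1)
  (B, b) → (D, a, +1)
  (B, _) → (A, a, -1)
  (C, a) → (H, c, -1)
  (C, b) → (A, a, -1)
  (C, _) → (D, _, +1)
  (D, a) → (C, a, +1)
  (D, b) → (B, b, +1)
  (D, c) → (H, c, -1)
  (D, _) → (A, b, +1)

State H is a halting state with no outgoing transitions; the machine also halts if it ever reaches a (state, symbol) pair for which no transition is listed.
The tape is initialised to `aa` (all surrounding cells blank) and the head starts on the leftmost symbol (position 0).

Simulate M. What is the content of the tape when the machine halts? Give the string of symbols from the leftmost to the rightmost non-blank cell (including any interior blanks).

state=A head=0 tape=_[a]a____   (A,a)→(A,a,-1)
state=A head=-1 tape=[_]aa____   (A,_)→(B,_,+1)
state=B head=0 tape=_[a]a____   (B,a)→(C,b,-1)
state=C head=-1 tape=[_]ba____   (C,_)→(D,_,+1)
state=D head=0 tape=_[b]a____   (D,b)→(B,b,+1)
state=B head=1 tape=_b[a]____   (B,a)→(C,b,-1)
state=C head=0 tape=_[b]b____   (C,b)→(A,a,-1)
state=A head=-1 tape=[_]ab____   (A,_)→(B,_,+1)
state=B head=0 tape=_[a]b____   (B,a)→(C,b,-1)
state=C head=-1 tape=[_]bb____   (C,_)→(D,_,+1)
state=D head=0 tape=_[b]b____   (D,b)→(B,b,+1)
state=B head=1 tape=_b[b]____   (B,b)→(D,a,+1)
state=D head=2 tape=_ba[_]___   (D,_)→(A,b,+1)
state=A head=3 tape=_bab[_]__   (A,_)→(B,_,+1)
state=B head=4 tape=_bab_[_]_   (B,_)→(A,a,-1)
state=A head=3 tape=_bab[_]a_   (A,_)→(B,_,+1)
state=B head=4 tape=_bab_[a]_   (B,a)→(C,b,-1)
state=C head=3 tape=_bab[_]b_   (C,_)→(D,_,+1)
state=D head=4 tape=_bab_[b]_   (D,b)→(B,b,+1)
state=B head=5 tape=_bab_b[_]   (B,_)→(A,a,-1)
state=A head=4 tape=_bab_[b]a   (A,b)→(H,a,-1)
state=H head=3 tape=_bab[_]aa
The non-blank tape span at halt is bab_aa.

bab_aa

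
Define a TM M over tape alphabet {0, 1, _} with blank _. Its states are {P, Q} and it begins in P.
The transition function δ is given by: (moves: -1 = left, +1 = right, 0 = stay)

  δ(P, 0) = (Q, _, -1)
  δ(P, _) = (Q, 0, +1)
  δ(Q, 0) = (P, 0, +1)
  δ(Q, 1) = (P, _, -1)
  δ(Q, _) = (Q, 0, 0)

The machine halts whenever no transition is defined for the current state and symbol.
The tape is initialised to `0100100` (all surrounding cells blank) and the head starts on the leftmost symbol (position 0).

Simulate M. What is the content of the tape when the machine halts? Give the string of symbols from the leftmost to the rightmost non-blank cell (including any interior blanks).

00000100

P | _[0]100100   read 0 → write _, move -1, go to Q
Q | [_]_100100   read _ → write 0, move 0, go to Q
Q | [0]_100100   read 0 → write 0, move +1, go to P
P | 0[_]100100   read _ → write 0, move +1, go to Q
Q | 00[1]00100   read 1 → write _, move -1, go to P
P | 0[0]_00100   read 0 → write _, move -1, go to Q
Q | [0]__00100   read 0 → write 0, move +1, go to P
P | 0[_]_00100   read _ → write 0, move +1, go to Q
Q | 00[_]00100   read _ → write 0, move 0, go to Q
Q | 00[0]00100   read 0 → write 0, move +1, go to P
P | 000[0]0100   read 0 → write _, move -1, go to Q
Q | 00[0]_0100   read 0 → write 0, move +1, go to P
P | 000[_]0100   read _ → write 0, move +1, go to Q
Q | 0000[0]100   read 0 → write 0, move +1, go to P
P | 00000[1]00
The non-blank tape span at halt is 00000100.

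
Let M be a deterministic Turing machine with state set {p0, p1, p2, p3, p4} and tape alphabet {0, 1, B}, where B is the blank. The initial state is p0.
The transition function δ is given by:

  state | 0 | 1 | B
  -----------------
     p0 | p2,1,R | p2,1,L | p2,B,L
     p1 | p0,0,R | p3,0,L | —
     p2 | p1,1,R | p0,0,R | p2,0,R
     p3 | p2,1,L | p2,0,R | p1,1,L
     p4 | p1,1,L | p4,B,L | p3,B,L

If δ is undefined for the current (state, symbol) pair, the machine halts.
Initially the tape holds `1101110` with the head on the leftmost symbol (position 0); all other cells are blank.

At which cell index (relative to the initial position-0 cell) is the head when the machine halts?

p0 | B[1]101110B   read 1 → write 1, move L, go to p2
p2 | [B]1101110B   read B → write 0, move R, go to p2
p2 | 0[1]101110B   read 1 → write 0, move R, go to p0
p0 | 00[1]01110B   read 1 → write 1, move L, go to p2
p2 | 0[0]101110B   read 0 → write 1, move R, go to p1
p1 | 01[1]01110B   read 1 → write 0, move L, go to p3
p3 | 0[1]001110B   read 1 → write 0, move R, go to p2
p2 | 00[0]01110B   read 0 → write 1, move R, go to p1
p1 | 001[0]1110B   read 0 → write 0, move R, go to p0
p0 | 0010[1]110B   read 1 → write 1, move L, go to p2
p2 | 001[0]1110B   read 0 → write 1, move R, go to p1
p1 | 0011[1]110B   read 1 → write 0, move L, go to p3
p3 | 001[1]0110B   read 1 → write 0, move R, go to p2
p2 | 0010[0]110B   read 0 → write 1, move R, go to p1
p1 | 00101[1]10B   read 1 → write 0, move L, go to p3
p3 | 0010[1]010B   read 1 → write 0, move R, go to p2
p2 | 00100[0]10B   read 0 → write 1, move R, go to p1
p1 | 001001[1]0B   read 1 → write 0, move L, go to p3
p3 | 00100[1]00B   read 1 → write 0, move R, go to p2
p2 | 001000[0]0B   read 0 → write 1, move R, go to p1
p1 | 0010001[0]B   read 0 → write 0, move R, go to p0
p0 | 00100010[B]   read B → write B, move L, go to p2
p2 | 0010001[0]B   read 0 → write 1, move R, go to p1
p1 | 00100011[B]
At halt the head is at cell 7.

7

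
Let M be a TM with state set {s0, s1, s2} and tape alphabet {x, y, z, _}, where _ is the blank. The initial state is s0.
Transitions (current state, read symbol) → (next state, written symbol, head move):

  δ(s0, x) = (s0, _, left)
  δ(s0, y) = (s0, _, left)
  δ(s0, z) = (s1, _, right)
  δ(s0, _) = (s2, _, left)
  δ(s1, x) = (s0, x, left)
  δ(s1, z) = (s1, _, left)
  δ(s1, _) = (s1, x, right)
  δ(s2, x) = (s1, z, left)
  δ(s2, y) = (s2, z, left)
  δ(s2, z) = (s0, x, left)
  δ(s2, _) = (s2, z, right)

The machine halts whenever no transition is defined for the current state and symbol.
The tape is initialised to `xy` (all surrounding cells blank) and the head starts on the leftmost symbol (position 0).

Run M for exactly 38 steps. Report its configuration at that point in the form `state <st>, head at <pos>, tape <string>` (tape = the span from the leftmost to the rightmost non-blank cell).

state=s0 head=0 tape=________[x]y   (s0,x)→(s0,_,left)
state=s0 head=-1 tape=_______[_]_y   (s0,_)→(s2,_,left)
state=s2 head=-2 tape=______[_]__y   (s2,_)→(s2,z,right)
state=s2 head=-1 tape=______z[_]_y   (s2,_)→(s2,z,right)
state=s2 head=0 tape=______zz[_]y   (s2,_)→(s2,z,right)
state=s2 head=1 tape=______zzz[y]   (s2,y)→(s2,z,left)
state=s2 head=0 tape=______zz[z]z   (s2,z)→(s0,x,left)
state=s0 head=-1 tape=______z[z]xz   (s0,z)→(s1,_,right)
state=s1 head=0 tape=______z_[x]z   (s1,x)→(s0,x,left)
state=s0 head=-1 tape=______z[_]xz   (s0,_)→(s2,_,left)
state=s2 head=-2 tape=______[z]_xz   (s2,z)→(s0,x,left)
state=s0 head=-3 tape=_____[_]x_xz   (s0,_)→(s2,_,left)
state=s2 head=-4 tape=____[_]_x_xz   (s2,_)→(s2,z,right)
state=s2 head=-3 tape=____z[_]x_xz   (s2,_)→(s2,z,right)
state=s2 head=-2 tape=____zz[x]_xz   (s2,x)→(s1,z,left)
state=s1 head=-3 tape=____z[z]z_xz   (s1,z)→(s1,_,left)
state=s1 head=-4 tape=____[z]_z_xz   (s1,z)→(s1,_,left)
state=s1 head=-5 tape=___[_]__z_xz   (s1,_)→(s1,x,right)
state=s1 head=-4 tape=___x[_]_z_xz   (s1,_)→(s1,x,right)
state=s1 head=-3 tape=___xx[_]z_xz   (s1,_)→(s1,x,right)
state=s1 head=-2 tape=___xxx[z]_xz   (s1,z)→(s1,_,left)
state=s1 head=-3 tape=___xx[x]__xz   (s1,x)→(s0,x,left)
state=s0 head=-4 tape=___x[x]x__xz   (s0,x)→(s0,_,left)
state=s0 head=-5 tape=___[x]_x__xz   (s0,x)→(s0,_,left)
state=s0 head=-6 tape=__[_]__x__xz   (s0,_)→(s2,_,left)
state=s2 head=-7 tape=_[_]___x__xz   (s2,_)→(s2,z,right)
state=s2 head=-6 tape=_z[_]__x__xz   (s2,_)→(s2,z,right)
state=s2 head=-5 tape=_zz[_]_x__xz   (s2,_)→(s2,z,right)
state=s2 head=-4 tape=_zzz[_]x__xz   (s2,_)→(s2,z,right)
state=s2 head=-3 tape=_zzzz[x]__xz   (s2,x)→(s1,z,left)
state=s1 head=-4 tape=_zzz[z]z__xz   (s1,z)→(s1,_,left)
state=s1 head=-5 tape=_zz[z]_z__xz   (s1,z)→(s1,_,left)
state=s1 head=-6 tape=_z[z]__z__xz   (s1,z)→(s1,_,left)
state=s1 head=-7 tape=_[z]___z__xz   (s1,z)→(s1,_,left)
state=s1 head=-8 tape=[_]____z__xz   (s1,_)→(s1,x,right)
state=s1 head=-7 tape=x[_]___z__xz   (s1,_)→(s1,x,right)
state=s1 head=-6 tape=xx[_]__z__xz   (s1,_)→(s1,x,right)
state=s1 head=-5 tape=xxx[_]_z__xz   (s1,_)→(s1,x,right)
state=s1 head=-4 tape=xxxx[_]z__xz
After 38 steps: state s1, head at -4, tape xxxx_z__xz.

state s1, head at -4, tape xxxx_z__xz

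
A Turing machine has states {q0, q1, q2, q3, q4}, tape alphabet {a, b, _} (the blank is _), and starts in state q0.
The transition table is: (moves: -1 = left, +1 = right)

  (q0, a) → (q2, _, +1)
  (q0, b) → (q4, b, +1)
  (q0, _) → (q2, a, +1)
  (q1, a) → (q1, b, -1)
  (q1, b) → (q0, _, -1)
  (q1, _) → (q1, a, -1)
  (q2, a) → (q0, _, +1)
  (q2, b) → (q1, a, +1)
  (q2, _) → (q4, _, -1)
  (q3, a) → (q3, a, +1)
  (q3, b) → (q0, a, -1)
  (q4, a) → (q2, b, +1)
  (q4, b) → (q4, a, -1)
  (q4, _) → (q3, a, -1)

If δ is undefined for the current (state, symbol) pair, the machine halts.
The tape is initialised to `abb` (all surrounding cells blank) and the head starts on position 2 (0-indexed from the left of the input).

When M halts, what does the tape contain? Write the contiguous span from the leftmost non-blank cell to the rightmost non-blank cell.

state=q0 head=2 tape=ab[b]___   (q0,b)→(q4,b,+1)
state=q4 head=3 tape=abb[_]__   (q4,_)→(q3,a,-1)
state=q3 head=2 tape=ab[b]a__   (q3,b)→(q0,a,-1)
state=q0 head=1 tape=a[b]aa__   (q0,b)→(q4,b,+1)
state=q4 head=2 tape=ab[a]a__   (q4,a)→(q2,b,+1)
state=q2 head=3 tape=abb[a]__   (q2,a)→(q0,_,+1)
state=q0 head=4 tape=abb_[_]_   (q0,_)→(q2,a,+1)
state=q2 head=5 tape=abb_a[_]   (q2,_)→(q4,_,-1)
state=q4 head=4 tape=abb_[a]_   (q4,a)→(q2,b,+1)
state=q2 head=5 tape=abb_b[_]   (q2,_)→(q4,_,-1)
state=q4 head=4 tape=abb_[b]_   (q4,b)→(q4,a,-1)
state=q4 head=3 tape=abb[_]a_   (q4,_)→(q3,a,-1)
state=q3 head=2 tape=ab[b]aa_   (q3,b)→(q0,a,-1)
state=q0 head=1 tape=a[b]aaa_   (q0,b)→(q4,b,+1)
state=q4 head=2 tape=ab[a]aa_   (q4,a)→(q2,b,+1)
state=q2 head=3 tape=abb[a]a_   (q2,a)→(q0,_,+1)
state=q0 head=4 tape=abb_[a]_   (q0,a)→(q2,_,+1)
state=q2 head=5 tape=abb__[_]   (q2,_)→(q4,_,-1)
state=q4 head=4 tape=abb_[_]_   (q4,_)→(q3,a,-1)
state=q3 head=3 tape=abb[_]a_
The non-blank tape span at halt is abb_a.

abb_a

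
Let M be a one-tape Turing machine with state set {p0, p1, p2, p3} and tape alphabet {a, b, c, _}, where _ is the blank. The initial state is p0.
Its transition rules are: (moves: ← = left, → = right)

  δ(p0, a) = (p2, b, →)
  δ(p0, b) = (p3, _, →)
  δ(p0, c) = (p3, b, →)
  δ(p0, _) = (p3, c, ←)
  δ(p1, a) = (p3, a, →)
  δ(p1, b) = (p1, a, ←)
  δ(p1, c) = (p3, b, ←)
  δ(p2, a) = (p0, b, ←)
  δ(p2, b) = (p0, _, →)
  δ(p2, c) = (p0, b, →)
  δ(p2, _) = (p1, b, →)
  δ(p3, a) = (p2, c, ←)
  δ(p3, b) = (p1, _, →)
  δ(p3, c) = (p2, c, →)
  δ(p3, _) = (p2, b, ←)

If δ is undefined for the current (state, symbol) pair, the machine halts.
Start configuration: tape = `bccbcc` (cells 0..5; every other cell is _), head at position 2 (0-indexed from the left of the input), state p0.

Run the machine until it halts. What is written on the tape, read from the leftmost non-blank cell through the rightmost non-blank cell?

p0 | bc[c]bcc   read c → write b, move →, go to p3
p3 | bcb[b]cc   read b → write _, move →, go to p1
p1 | bcb_[c]c   read c → write b, move ←, go to p3
p3 | bcb[_]bc   read _ → write b, move ←, go to p2
p2 | bc[b]bbc   read b → write _, move →, go to p0
p0 | bc_[b]bc   read b → write _, move →, go to p3
p3 | bc__[b]c   read b → write _, move →, go to p1
p1 | bc___[c]   read c → write b, move ←, go to p3
p3 | bc__[_]b   read _ → write b, move ←, go to p2
p2 | bc_[_]bb   read _ → write b, move →, go to p1
p1 | bc_b[b]b   read b → write a, move ←, go to p1
p1 | bc_[b]ab   read b → write a, move ←, go to p1
p1 | bc[_]aab
The non-blank tape span at halt is bc_aab.

bc_aab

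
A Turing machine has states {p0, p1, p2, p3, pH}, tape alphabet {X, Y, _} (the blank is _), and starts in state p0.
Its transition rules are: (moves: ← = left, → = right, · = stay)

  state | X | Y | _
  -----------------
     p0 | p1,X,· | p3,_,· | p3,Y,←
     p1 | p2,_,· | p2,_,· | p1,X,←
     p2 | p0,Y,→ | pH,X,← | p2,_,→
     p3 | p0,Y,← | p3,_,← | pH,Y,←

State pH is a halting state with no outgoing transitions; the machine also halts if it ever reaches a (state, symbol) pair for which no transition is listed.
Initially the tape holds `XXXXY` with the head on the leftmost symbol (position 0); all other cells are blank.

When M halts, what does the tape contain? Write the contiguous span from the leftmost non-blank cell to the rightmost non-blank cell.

Y_YY

p0 | [X]XXXY   read X → write X, move ·, go to p1
p1 | [X]XXXY   read X → write _, move ·, go to p2
p2 | [_]XXXY   read _ → write _, move →, go to p2
p2 | _[X]XXY   read X → write Y, move →, go to p0
p0 | _Y[X]XY   read X → write X, move ·, go to p1
p1 | _Y[X]XY   read X → write _, move ·, go to p2
p2 | _Y[_]XY   read _ → write _, move →, go to p2
p2 | _Y_[X]Y   read X → write Y, move →, go to p0
p0 | _Y_Y[Y]   read Y → write _, move ·, go to p3
p3 | _Y_Y[_]   read _ → write Y, move ←, go to pH
pH | _Y_[Y]Y
The non-blank tape span at halt is Y_YY.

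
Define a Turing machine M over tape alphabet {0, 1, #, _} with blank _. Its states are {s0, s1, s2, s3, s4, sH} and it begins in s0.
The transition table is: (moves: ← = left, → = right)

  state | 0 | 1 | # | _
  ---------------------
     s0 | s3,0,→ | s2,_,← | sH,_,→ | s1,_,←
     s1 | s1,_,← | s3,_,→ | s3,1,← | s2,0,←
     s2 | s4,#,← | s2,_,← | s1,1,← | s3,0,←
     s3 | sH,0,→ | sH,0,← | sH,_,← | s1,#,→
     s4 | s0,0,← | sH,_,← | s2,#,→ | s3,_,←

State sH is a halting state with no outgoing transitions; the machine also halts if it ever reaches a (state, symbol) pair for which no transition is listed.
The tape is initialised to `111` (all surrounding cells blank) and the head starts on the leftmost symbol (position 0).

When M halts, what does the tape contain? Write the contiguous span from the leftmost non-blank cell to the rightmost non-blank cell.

state=s0 head=0 tape=_______[1]11   (s0,1)→(s2,_,←)
state=s2 head=-1 tape=______[_]_11   (s2,_)→(s3,0,←)
state=s3 head=-2 tape=_____[_]0_11   (s3,_)→(s1,#,→)
state=s1 head=-1 tape=_____#[0]_11   (s1,0)→(s1,_,←)
state=s1 head=-2 tape=_____[#]__11   (s1,#)→(s3,1,←)
state=s3 head=-3 tape=____[_]1__11   (s3,_)→(s1,#,→)
state=s1 head=-2 tape=____#[1]__11   (s1,1)→(s3,_,→)
state=s3 head=-1 tape=____#_[_]_11   (s3,_)→(s1,#,→)
state=s1 head=0 tape=____#_#[_]11   (s1,_)→(s2,0,←)
state=s2 head=-1 tape=____#_[#]011   (s2,#)→(s1,1,←)
state=s1 head=-2 tape=____#[_]1011   (s1,_)→(s2,0,←)
state=s2 head=-3 tape=____[#]01011   (s2,#)→(s1,1,←)
state=s1 head=-4 tape=___[_]101011   (s1,_)→(s2,0,←)
state=s2 head=-5 tape=__[_]0101011   (s2,_)→(s3,0,←)
state=s3 head=-6 tape=_[_]00101011   (s3,_)→(s1,#,→)
state=s1 head=-5 tape=_#[0]0101011   (s1,0)→(s1,_,←)
state=s1 head=-6 tape=_[#]_0101011   (s1,#)→(s3,1,←)
state=s3 head=-7 tape=[_]1_0101011   (s3,_)→(s1,#,→)
state=s1 head=-6 tape=#[1]_0101011   (s1,1)→(s3,_,→)
state=s3 head=-5 tape=#_[_]0101011   (s3,_)→(s1,#,→)
state=s1 head=-4 tape=#_#[0]101011   (s1,0)→(s1,_,←)
state=s1 head=-5 tape=#_[#]_101011   (s1,#)→(s3,1,←)
state=s3 head=-6 tape=#[_]1_101011   (s3,_)→(s1,#,→)
state=s1 head=-5 tape=##[1]_101011   (s1,1)→(s3,_,→)
state=s3 head=-4 tape=##_[_]101011   (s3,_)→(s1,#,→)
state=s1 head=-3 tape=##_#[1]01011   (s1,1)→(s3,_,→)
state=s3 head=-2 tape=##_#_[0]1011   (s3,0)→(sH,0,→)
state=sH head=-1 tape=##_#_0[1]011
The non-blank tape span at halt is ##_#_01011.

##_#_01011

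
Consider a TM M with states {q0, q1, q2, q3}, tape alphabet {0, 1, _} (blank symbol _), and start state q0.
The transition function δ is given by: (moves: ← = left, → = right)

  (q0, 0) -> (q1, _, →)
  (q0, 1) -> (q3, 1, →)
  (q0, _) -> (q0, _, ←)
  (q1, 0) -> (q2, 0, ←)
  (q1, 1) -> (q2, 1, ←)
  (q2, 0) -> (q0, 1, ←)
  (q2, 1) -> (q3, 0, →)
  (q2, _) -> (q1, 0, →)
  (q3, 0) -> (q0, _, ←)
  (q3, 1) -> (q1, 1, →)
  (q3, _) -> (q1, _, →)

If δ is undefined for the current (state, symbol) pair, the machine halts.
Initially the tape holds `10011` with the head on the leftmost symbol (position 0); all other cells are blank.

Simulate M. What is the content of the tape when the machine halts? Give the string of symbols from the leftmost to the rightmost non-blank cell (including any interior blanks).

state=q0 head=0 tape=[1]0011   (q0,1)→(q3,1,→)
state=q3 head=1 tape=1[0]011   (q3,0)→(q0,_,←)
state=q0 head=0 tape=[1]_011   (q0,1)→(q3,1,→)
state=q3 head=1 tape=1[_]011   (q3,_)→(q1,_,→)
state=q1 head=2 tape=1_[0]11   (q1,0)→(q2,0,←)
state=q2 head=1 tape=1[_]011   (q2,_)→(q1,0,→)
state=q1 head=2 tape=10[0]11   (q1,0)→(q2,0,←)
state=q2 head=1 tape=1[0]011   (q2,0)→(q0,1,←)
state=q0 head=0 tape=[1]1011   (q0,1)→(q3,1,→)
state=q3 head=1 tape=1[1]011   (q3,1)→(q1,1,→)
state=q1 head=2 tape=11[0]11   (q1,0)→(q2,0,←)
state=q2 head=1 tape=1[1]011   (q2,1)→(q3,0,→)
state=q3 head=2 tape=10[0]11   (q3,0)→(q0,_,←)
state=q0 head=1 tape=1[0]_11   (q0,0)→(q1,_,→)
state=q1 head=2 tape=1_[_]11
The non-blank tape span at halt is 1__11.

1__11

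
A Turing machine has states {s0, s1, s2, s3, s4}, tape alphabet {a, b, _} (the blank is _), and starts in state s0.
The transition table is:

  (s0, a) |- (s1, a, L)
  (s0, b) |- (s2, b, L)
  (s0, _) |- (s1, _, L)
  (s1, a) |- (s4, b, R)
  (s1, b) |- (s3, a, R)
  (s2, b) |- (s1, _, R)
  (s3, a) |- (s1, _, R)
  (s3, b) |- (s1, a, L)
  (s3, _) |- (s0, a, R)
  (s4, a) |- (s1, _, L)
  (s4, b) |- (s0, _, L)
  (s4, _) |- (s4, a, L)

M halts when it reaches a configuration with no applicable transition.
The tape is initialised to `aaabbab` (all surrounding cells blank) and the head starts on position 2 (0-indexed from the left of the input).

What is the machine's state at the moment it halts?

s2

s0 | aa[a]bbab   read a → write a, move L, go to s1
s1 | a[a]abbab   read a → write b, move R, go to s4
s4 | ab[a]bbab   read a → write _, move L, go to s1
s1 | a[b]_bbab   read b → write a, move R, go to s3
s3 | aa[_]bbab   read _ → write a, move R, go to s0
s0 | aaa[b]bab   read b → write b, move L, go to s2
s2 | aa[a]bbab
No transition is defined for (s2, a); M halts in state s2.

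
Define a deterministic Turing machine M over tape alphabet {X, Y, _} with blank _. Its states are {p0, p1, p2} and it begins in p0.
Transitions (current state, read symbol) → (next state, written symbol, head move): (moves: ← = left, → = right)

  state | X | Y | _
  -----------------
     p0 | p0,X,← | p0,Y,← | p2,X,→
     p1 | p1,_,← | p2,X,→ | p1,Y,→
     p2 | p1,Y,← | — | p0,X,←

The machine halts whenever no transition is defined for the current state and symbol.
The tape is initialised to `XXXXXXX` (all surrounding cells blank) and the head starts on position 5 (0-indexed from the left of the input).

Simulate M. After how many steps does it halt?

p0 | ___XXXXX[X]X   read X → write X, move ←, go to p0
p0 | ___XXXX[X]XX   read X → write X, move ←, go to p0
p0 | ___XXX[X]XXX   read X → write X, move ←, go to p0
p0 | ___XX[X]XXXX   read X → write X, move ←, go to p0
p0 | ___X[X]XXXXX   read X → write X, move ←, go to p0
p0 | ___[X]XXXXXX   read X → write X, move ←, go to p0
p0 | __[_]XXXXXXX   read _ → write X, move →, go to p2
p2 | __X[X]XXXXXX   read X → write Y, move ←, go to p1
p1 | __[X]YXXXXXX   read X → write _, move ←, go to p1
p1 | _[_]_YXXXXXX   read _ → write Y, move →, go to p1
p1 | _Y[_]YXXXXXX   read _ → write Y, move →, go to p1
p1 | _YY[Y]XXXXXX   read Y → write X, move →, go to p2
p2 | _YYX[X]XXXXX   read X → write Y, move ←, go to p1
p1 | _YY[X]YXXXXX   read X → write _, move ←, go to p1
p1 | _Y[Y]_YXXXXX   read Y → write X, move →, go to p2
p2 | _YX[_]YXXXXX   read _ → write X, move ←, go to p0
p0 | _Y[X]XYXXXXX   read X → write X, move ←, go to p0
p0 | _[Y]XXYXXXXX   read Y → write Y, move ←, go to p0
p0 | [_]YXXYXXXXX   read _ → write X, move →, go to p2
p2 | X[Y]XXYXXXXX
M halts after 19 transitions.

19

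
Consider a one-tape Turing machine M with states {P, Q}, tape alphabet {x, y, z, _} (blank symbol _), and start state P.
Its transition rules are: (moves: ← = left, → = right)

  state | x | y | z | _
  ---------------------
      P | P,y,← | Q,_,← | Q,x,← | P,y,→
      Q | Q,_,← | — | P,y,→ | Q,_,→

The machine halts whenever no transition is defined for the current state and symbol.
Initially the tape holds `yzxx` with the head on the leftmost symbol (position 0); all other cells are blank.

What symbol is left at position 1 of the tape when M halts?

_

state=P head=0 tape=_[y]zxx   (P,y)→(Q,_,←)
state=Q head=-1 tape=[_]_zxx   (Q,_)→(Q,_,→)
state=Q head=0 tape=_[_]zxx   (Q,_)→(Q,_,→)
state=Q head=1 tape=__[z]xx   (Q,z)→(P,y,→)
state=P head=2 tape=__y[x]x   (P,x)→(P,y,←)
state=P head=1 tape=__[y]yx   (P,y)→(Q,_,←)
state=Q head=0 tape=_[_]_yx   (Q,_)→(Q,_,→)
state=Q head=1 tape=__[_]yx   (Q,_)→(Q,_,→)
state=Q head=2 tape=___[y]x
Cell 1 holds _ when M halts.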